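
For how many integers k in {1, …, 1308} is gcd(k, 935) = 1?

896

935 = 5·11·17. Inclusion–exclusion on these primes:
1308 − ⌊1308/5⌋ − ⌊1308/11⌋ − ⌊1308/17⌋ + ⌊1308/55⌋ + ⌊1308/85⌋ + ⌊1308/187⌋ − ⌊1308/935⌋ = 896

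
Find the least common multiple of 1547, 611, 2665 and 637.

1547 = 7 · 13 · 17; 611 = 13 · 47; 2665 = 5 · 13 · 41; 637 = 7² · 13
lcm takes max exponent of each prime: 5 · 7² · 13 · 17 · 41 · 47 = 104337415

104337415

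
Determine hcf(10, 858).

10 = 2 · 5
858 = 2 · 3 · 11 · 13
Common: 2 = 2

2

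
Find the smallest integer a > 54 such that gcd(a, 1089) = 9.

63

Multiples of 9 above 54: 9·7, 9·8, … . Need the cofactor coprime to 1089/9 = 121.
Checking s = 7, 8, … the first with gcd(s, 121) = 1 is s = 7, giving 63.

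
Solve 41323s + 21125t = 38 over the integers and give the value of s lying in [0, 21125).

17456

Euclid: 41323 = 1·21125 + 20198; 21125 = 1·20198 + 927; 20198 = 21·927 + 731; 927 = 1·731 + 196; 731 = 3·196 + 143; 196 = 1·143 + 53; 143 = 2·53 + 37; 53 = 1·37 + 16; 37 = 2·16 + 5; 16 = 3·5 + 1; 5 = 5·1 + 0 → gcd = 1; 38 = 1·38.
Back-substitution yields 41323·(-3988) + 21125·(7801) = 1, so one solution is s = -3988·38 = -151544, t = 7801·38 = 296438.
Solutions in s differ by 21125/1 = 21125; the one in [0, 21125) is -151544 mod 21125 = 17456.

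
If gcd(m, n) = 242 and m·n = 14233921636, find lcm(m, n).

58817858

gcd·lcm = product, so lcm = 14233921636/242 = 58817858.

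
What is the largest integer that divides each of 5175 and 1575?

225

5175 = 3² · 5² · 23
1575 = 3² · 5² · 7
Common: 3² · 5² = 225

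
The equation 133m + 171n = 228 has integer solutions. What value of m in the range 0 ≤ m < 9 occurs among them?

Euclid: 171 = 1·133 + 38; 133 = 3·38 + 19; 38 = 2·19 + 0 → gcd = 19; 228 = 19·12.
Back-substitution yields 133·(4) + 171·(-3) = 19, so one solution is m = 4·12 = 48, n = -3·12 = -36.
Solutions in m differ by 171/19 = 9; the one in [0, 9) is 48 mod 9 = 3.

3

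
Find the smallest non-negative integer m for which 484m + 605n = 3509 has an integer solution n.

1

Reduce mod 605: 484m ≡ 3509 (mod 605). With g = gcd(484, 605) = 121 dividing 3509, divide through: 4m ≡ 29 (mod 5).
Since gcd(4, 5) = 1, m ≡ 29·(4)⁻¹ ≡ 1 (mod 5). Smallest non-negative: 1.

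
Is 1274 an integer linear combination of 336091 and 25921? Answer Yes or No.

By Bézout, 336091x − 25921y = 1274 has integer solutions iff gcd(336091, 25921) | 1274.
Euclid: 336091 = 12·25921 + 25039; 25921 = 1·25039 + 882; 25039 = 28·882 + 343; 882 = 2·343 + 196; 343 = 1·196 + 147; 196 = 1·147 + 49; 147 = 3·49 + 0. gcd = 49; 1274 mod 49 = 0. Yes.

Yes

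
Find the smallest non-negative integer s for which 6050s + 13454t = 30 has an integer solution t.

1401

gcd(6050, 13454) = 2 (Euclid: 13454 = 2·6050 + 1354; 6050 = 4·1354 + 634; 1354 = 2·634 + 86; 634 = 7·86 + 32; 86 = 2·32 + 22; 32 = 1·22 + 10; 22 = 2·10 + 2; 10 = 5·2 + 0), and 2 | 30.
Extended Euclid: 6050·(-1252) + 13454·(563) = 2. Scale by 15: s₀ = -18780.
General solution s = s₀ + 6727k; reducing mod 6727 gives s = 1401 (and t = -630).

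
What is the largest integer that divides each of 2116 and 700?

4

2116 = 2² · 23²
700 = 2² · 5² · 7
Common: 2² = 4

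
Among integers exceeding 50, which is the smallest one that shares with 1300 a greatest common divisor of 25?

75

Multiples of 25 above 50: 25·3, 25·4, … . Need the cofactor coprime to 1300/25 = 52.
Checking s = 3, 4, … the first with gcd(s, 52) = 1 is s = 3, giving 75.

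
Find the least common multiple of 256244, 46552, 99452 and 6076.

256244 = 2² · 29 · 47²; 46552 = 2³ · 11 · 23²; 99452 = 2² · 23² · 47; 6076 = 2² · 7² · 31
lcm takes max exponent of each prime: 2³ · 7² · 11 · 23² · 29 · 31 · 47² = 4529912693768

4529912693768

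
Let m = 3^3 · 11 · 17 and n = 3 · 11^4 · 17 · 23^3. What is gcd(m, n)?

min exponent per shared prime: 3 · 11 · 17 = 561

561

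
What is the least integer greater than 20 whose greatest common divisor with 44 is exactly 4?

24

Multiples of 4 above 20: 4·6, 4·7, … . Need the cofactor coprime to 44/4 = 11.
Checking s = 6, 7, … the first with gcd(s, 11) = 1 is s = 6, giving 24.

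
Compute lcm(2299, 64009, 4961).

49863011

lcm(2299, 64009) = 2299·64009/gcd = 147156691/121 = 1216171
lcm(1216171, 4961) = 1216171·4961/gcd = 6033424331/121 = 49863011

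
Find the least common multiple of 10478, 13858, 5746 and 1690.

36515830

lcm(10478, 13858) = 10478·13858/gcd = 145204124/338 = 429598
lcm(429598, 5746) = 429598·5746/gcd = 2468470108/338 = 7303166
lcm(7303166, 1690) = 7303166·1690/gcd = 12342350540/338 = 36515830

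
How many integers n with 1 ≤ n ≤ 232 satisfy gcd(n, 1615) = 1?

165

Prime factors of 1615: 5, 17, 19. Count integers ≤ 232 divisible by none of them.
By inclusion–exclusion: 232 − ⌊232/5⌋ − ⌊232/17⌋ − ⌊232/19⌋ + ⌊232/85⌋ + ⌊232/95⌋ + ⌊232/323⌋ − ⌊232/1615⌋ = 165.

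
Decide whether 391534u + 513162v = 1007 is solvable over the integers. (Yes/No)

No

gcd(391534, 513162): 513162 = 1·391534 + 121628; 391534 = 3·121628 + 26650; 121628 = 4·26650 + 15028; 26650 = 1·15028 + 11622; 15028 = 1·11622 + 3406; 11622 = 3·3406 + 1404; 3406 = 2·1404 + 598; 1404 = 2·598 + 208; 598 = 2·208 + 182; 208 = 1·182 + 26; 182 = 7·26 + 0 → 26
26 does not divide 1007, so a solution does not exist.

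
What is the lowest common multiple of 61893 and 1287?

680823

61893 = 3² · 13 · 23²; 1287 = 3² · 11 · 13
max exponents: 3² · 11 · 13 · 23² = 680823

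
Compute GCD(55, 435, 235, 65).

gcd(55, 435): 435 = 7·55 + 50; 55 = 1·50 + 5; 50 = 10·5 + 0 → 5
gcd(5, 235): 235 = 47·5 + 0 → 5
gcd(5, 65): 65 = 13·5 + 0 → 5

5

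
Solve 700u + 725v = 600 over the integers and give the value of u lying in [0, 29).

Reduce mod 725: 700u ≡ 600 (mod 725). With g = gcd(700, 725) = 25 dividing 600, divide through: 28u ≡ 24 (mod 29).
Since gcd(28, 29) = 1, u ≡ 24·(28)⁻¹ ≡ 5 (mod 29). Smallest non-negative: 5.

5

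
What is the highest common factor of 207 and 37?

1

207 = 3² · 23
37 = 37
Common: 1 = 1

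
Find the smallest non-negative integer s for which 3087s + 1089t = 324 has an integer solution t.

95

gcd(3087, 1089) = 9 (Euclid: 3087 = 2·1089 + 909; 1089 = 1·909 + 180; 909 = 5·180 + 9; 180 = 20·9 + 0), and 9 | 324.
Extended Euclid: 3087·(6) + 1089·(-17) = 9. Scale by 36: s₀ = 216.
General solution s = s₀ + 121k; reducing mod 121 gives s = 95 (and t = -269).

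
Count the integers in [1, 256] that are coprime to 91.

203

91 = 7·13. Inclusion–exclusion on these primes:
256 − ⌊256/7⌋ − ⌊256/13⌋ + ⌊256/91⌋ = 203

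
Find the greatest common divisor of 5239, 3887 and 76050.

169

5239 = 13² · 31; 3887 = 13² · 23; 76050 = 2 · 3² · 5² · 13²
gcd takes min exponent of each prime: 13² = 169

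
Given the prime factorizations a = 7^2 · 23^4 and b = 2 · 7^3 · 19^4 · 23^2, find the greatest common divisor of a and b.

min exponent per shared prime: 7^2 · 23^2 = 25921

25921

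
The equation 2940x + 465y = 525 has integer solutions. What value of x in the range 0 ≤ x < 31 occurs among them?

19

Reduce mod 465: 2940x ≡ 525 (mod 465). With g = gcd(2940, 465) = 15 dividing 525, divide through: 196x ≡ 35 (mod 31).
Since gcd(196, 31) = 1, x ≡ 35·(196)⁻¹ ≡ 19 (mod 31). Smallest non-negative: 19.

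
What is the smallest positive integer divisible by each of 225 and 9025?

81225

gcd first: 9025 = 40·225 + 25; 225 = 9·25 + 0 → gcd = 25
lcm = 225·9025/gcd = 2030625/25 = 81225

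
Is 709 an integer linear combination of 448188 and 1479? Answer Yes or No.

By Bézout, 448188p − 1479q = 709 has integer solutions iff gcd(448188, 1479) | 709.
Euclid: 448188 = 303·1479 + 51; 1479 = 29·51 + 0. gcd = 51; 709 mod 51 = 46. No.

No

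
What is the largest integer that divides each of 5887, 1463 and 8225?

7

5887 = 7 · 29²; 1463 = 7 · 11 · 19; 8225 = 5² · 7 · 47
gcd takes min exponent of each prime: 7 = 7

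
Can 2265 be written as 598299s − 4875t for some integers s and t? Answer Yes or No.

By Bézout, 598299s − 4875t = 2265 has integer solutions iff gcd(598299, 4875) | 2265.
Euclid: 598299 = 122·4875 + 3549; 4875 = 1·3549 + 1326; 3549 = 2·1326 + 897; 1326 = 1·897 + 429; 897 = 2·429 + 39; 429 = 11·39 + 0. gcd = 39; 2265 mod 39 = 3. No.

No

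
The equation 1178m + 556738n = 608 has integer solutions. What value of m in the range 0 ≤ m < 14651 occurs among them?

gcd(1178, 556738) = 38 (Euclid: 556738 = 472·1178 + 722; 1178 = 1·722 + 456; 722 = 1·456 + 266; 456 = 1·266 + 190; 266 = 1·190 + 76; 190 = 2·76 + 38; 76 = 2·38 + 0), and 38 | 608.
Extended Euclid: 1178·(6144) + 556738·(-13) = 38. Scale by 16: m₀ = 98304.
General solution m = m₀ + 14651t; reducing mod 14651 gives m = 10398 (and n = -22).

10398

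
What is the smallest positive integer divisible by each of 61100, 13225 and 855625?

61100 = 2² · 5² · 13 · 47; 13225 = 5² · 23²; 855625 = 5⁴ · 37²
lcm takes max exponent of each prime: 2² · 5⁴ · 13 · 23² · 37² · 47 = 1106217027500

1106217027500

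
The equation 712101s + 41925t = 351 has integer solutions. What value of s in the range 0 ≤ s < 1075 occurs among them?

gcd(712101, 41925) = 39 (Euclid: 712101 = 16·41925 + 41301; 41925 = 1·41301 + 624; 41301 = 66·624 + 117; 624 = 5·117 + 39; 117 = 3·39 + 0), and 39 | 351.
Extended Euclid: 712101·(-336) + 41925·(5707) = 39. Scale by 9: s₀ = -3024.
General solution s = s₀ + 1075k; reducing mod 1075 gives s = 201 (and t = -3414).

201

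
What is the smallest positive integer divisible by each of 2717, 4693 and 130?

516230

lcm(2717, 4693) = 2717·4693/gcd = 12750881/247 = 51623
lcm(51623, 130) = 51623·130/gcd = 6710990/13 = 516230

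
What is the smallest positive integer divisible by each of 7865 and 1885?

gcd first: 7865 = 4·1885 + 325; 1885 = 5·325 + 260; 325 = 1·260 + 65; 260 = 4·65 + 0 → gcd = 65
lcm = 7865·1885/gcd = 14825525/65 = 228085

228085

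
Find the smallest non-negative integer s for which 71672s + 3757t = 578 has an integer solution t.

Reduce mod 3757: 71672s ≡ 578 (mod 3757). With g = gcd(71672, 3757) = 289 dividing 578, divide through: 248s ≡ 2 (mod 13).
Since gcd(248, 13) = 1, s ≡ 2·(248)⁻¹ ≡ 2 (mod 13). Smallest non-negative: 2.

2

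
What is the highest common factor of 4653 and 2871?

4653 = 3² · 11 · 47
2871 = 3² · 11 · 29
Common: 3² · 11 = 99

99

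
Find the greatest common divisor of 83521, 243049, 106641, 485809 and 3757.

83521 = 17⁴; 243049 = 17² · 29²; 106641 = 3² · 17² · 41; 485809 = 17² · 41²; 3757 = 13 · 17²
gcd takes min exponent of each prime: 17² = 289

289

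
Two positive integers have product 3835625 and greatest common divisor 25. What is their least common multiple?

Since gcd(p,q)·lcm(p,q) = pq, lcm = 3835625/25 = 153425.

153425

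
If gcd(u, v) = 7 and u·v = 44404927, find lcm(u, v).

6343561

gcd·lcm = product, so lcm = 44404927/7 = 6343561.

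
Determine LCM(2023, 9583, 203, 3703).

2023 = 7 · 17²; 9583 = 7 · 37²; 203 = 7 · 29; 3703 = 7 · 23²
lcm takes max exponent of each prime: 7 · 17² · 23² · 29 · 37² = 42486700067

42486700067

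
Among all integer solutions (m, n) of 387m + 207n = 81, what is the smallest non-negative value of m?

gcd(387, 207) = 9 (Euclid: 387 = 1·207 + 180; 207 = 1·180 + 27; 180 = 6·27 + 18; 27 = 1·18 + 9; 18 = 2·9 + 0), and 9 | 81.
Extended Euclid: 387·(-8) + 207·(15) = 9. Scale by 9: m₀ = -72.
General solution m = m₀ + 23t; reducing mod 23 gives m = 20 (and n = -37).

20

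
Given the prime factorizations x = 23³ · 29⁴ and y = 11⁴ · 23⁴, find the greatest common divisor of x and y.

12167

min exponent per shared prime: 23³ = 12167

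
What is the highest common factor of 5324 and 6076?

4

Euclid: 6076 = 1·5324 + 752; 5324 = 7·752 + 60; 752 = 12·60 + 32; 60 = 1·32 + 28; 32 = 1·28 + 4; 28 = 7·4 + 0. Last nonzero remainder: 4.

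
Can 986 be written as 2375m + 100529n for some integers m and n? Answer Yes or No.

By Bézout, 2375m + 100529n = 986 has integer solutions iff gcd(2375, 100529) | 986.
Euclid: 100529 = 42·2375 + 779; 2375 = 3·779 + 38; 779 = 20·38 + 19; 38 = 2·19 + 0. gcd = 19; 986 mod 19 = 17. No.

No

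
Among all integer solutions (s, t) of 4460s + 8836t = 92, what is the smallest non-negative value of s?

2106

Reduce mod 8836: 4460s ≡ 92 (mod 8836). With g = gcd(4460, 8836) = 4 dividing 92, divide through: 1115s ≡ 23 (mod 2209).
Since gcd(1115, 2209) = 1, s ≡ 23·(1115)⁻¹ ≡ 2106 (mod 2209). Smallest non-negative: 2106.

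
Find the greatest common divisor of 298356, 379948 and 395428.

298356 = 2² · 3 · 23² · 47; 379948 = 2² · 43 · 47²; 395428 = 2² · 11² · 19 · 43
gcd takes min exponent of each prime: 2² = 4

4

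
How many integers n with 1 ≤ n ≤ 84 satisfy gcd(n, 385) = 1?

385 = 5·7·11. Inclusion–exclusion on these primes:
84 − ⌊84/5⌋ − ⌊84/7⌋ − ⌊84/11⌋ + ⌊84/35⌋ + ⌊84/55⌋ + ⌊84/77⌋ − ⌊84/385⌋ = 53

53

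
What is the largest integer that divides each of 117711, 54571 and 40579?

11

gcd(117711, 54571): 117711 = 2·54571 + 8569; 54571 = 6·8569 + 3157; 8569 = 2·3157 + 2255; 3157 = 1·2255 + 902; 2255 = 2·902 + 451; 902 = 2·451 + 0 → 451
gcd(451, 40579): 40579 = 89·451 + 440; 451 = 1·440 + 11; 440 = 40·11 + 0 → 11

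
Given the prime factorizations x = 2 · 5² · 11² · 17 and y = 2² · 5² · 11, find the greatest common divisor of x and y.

550

min exponent per shared prime: 2 · 5² · 11 = 550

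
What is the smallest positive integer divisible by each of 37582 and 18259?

36116302

gcd first: 37582 = 2·18259 + 1064; 18259 = 17·1064 + 171; 1064 = 6·171 + 38; 171 = 4·38 + 19; 38 = 2·19 + 0 → gcd = 19
lcm = 37582·18259/gcd = 686209738/19 = 36116302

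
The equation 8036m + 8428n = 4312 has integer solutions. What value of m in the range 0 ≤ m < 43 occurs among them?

32

gcd(8036, 8428) = 196 (Euclid: 8428 = 1·8036 + 392; 8036 = 20·392 + 196; 392 = 2·196 + 0), and 196 | 4312.
Extended Euclid: 8036·(21) + 8428·(-20) = 196. Scale by 22: m₀ = 462.
General solution m = m₀ + 43t; reducing mod 43 gives m = 32 (and n = -30).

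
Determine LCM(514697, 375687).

193364971839

514697 = 47² · 233; 375687 = 3² · 13³ · 19
max exponents: 3² · 13³ · 19 · 47² · 233 = 193364971839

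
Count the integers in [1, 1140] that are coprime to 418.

Prime factors of 418: 2, 11, 19. Count integers ≤ 1140 divisible by none of them.
By inclusion–exclusion: 1140 − ⌊1140/2⌋ − ⌊1140/11⌋ − ⌊1140/19⌋ + ⌊1140/22⌋ + ⌊1140/38⌋ + ⌊1140/209⌋ − ⌊1140/418⌋ = 491.

491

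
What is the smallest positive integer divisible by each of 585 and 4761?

309465

585 = 3² · 5 · 13; 4761 = 3² · 23²
max exponents: 3² · 5 · 13 · 23² = 309465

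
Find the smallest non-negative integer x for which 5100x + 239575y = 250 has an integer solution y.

94

Reduce mod 239575: 5100x ≡ 250 (mod 239575). With g = gcd(5100, 239575) = 25 dividing 250, divide through: 204x ≡ 10 (mod 9583).
Since gcd(204, 9583) = 1, x ≡ 10·(204)⁻¹ ≡ 94 (mod 9583). Smallest non-negative: 94.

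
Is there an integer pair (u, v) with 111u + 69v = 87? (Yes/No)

Yes

By Bézout, 111u + 69v = 87 has integer solutions iff gcd(111, 69) | 87.
Euclid: 111 = 1·69 + 42; 69 = 1·42 + 27; 42 = 1·27 + 15; 27 = 1·15 + 12; 15 = 1·12 + 3; 12 = 4·3 + 0. gcd = 3; 87 mod 3 = 0. Yes.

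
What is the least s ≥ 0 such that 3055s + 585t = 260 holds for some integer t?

Reduce mod 585: 3055s ≡ 260 (mod 585). With g = gcd(3055, 585) = 65 dividing 260, divide through: 47s ≡ 4 (mod 9).
Since gcd(47, 9) = 1, s ≡ 4·(47)⁻¹ ≡ 2 (mod 9). Smallest non-negative: 2.

2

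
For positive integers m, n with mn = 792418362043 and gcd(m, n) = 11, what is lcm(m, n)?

gcd·lcm = product, so lcm = 792418362043/11 = 72038032913.

72038032913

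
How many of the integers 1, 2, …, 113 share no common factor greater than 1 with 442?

Prime factors of 442: 2, 13, 17. Count integers ≤ 113 divisible by none of them.
By inclusion–exclusion: 113 − ⌊113/2⌋ − ⌊113/13⌋ − ⌊113/17⌋ + ⌊113/26⌋ + ⌊113/34⌋ + ⌊113/221⌋ − ⌊113/442⌋ = 50.

50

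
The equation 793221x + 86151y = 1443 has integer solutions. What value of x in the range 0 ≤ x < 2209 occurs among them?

gcd(793221, 86151) = 39 (Euclid: 793221 = 9·86151 + 17862; 86151 = 4·17862 + 14703; 17862 = 1·14703 + 3159; 14703 = 4·3159 + 2067; 3159 = 1·2067 + 1092; 2067 = 1·1092 + 975; 1092 = 1·975 + 117; 975 = 8·117 + 39; 117 = 3·39 + 0), and 39 | 1443.
Extended Euclid: 793221·(-709) + 86151·(6528) = 39. Scale by 37: x₀ = -26233.
General solution x = x₀ + 2209t; reducing mod 2209 gives x = 275 (and y = -2532).

275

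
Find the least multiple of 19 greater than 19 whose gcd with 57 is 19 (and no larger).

gcd(k, 57) = 19 forces 19 | k; write k = 19s. Then gcd(19s, 19·3) = 19·gcd(s, 3), so need gcd(s, 3) = 1.
19s > 19 gives s ≥ 2. The least s ≥ 2 coprime to 3 is 2, so k = 19·2 = 38.

38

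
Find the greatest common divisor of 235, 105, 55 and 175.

5

gcd(235, 105): 235 = 2·105 + 25; 105 = 4·25 + 5; 25 = 5·5 + 0 → 5
gcd(5, 55): 55 = 11·5 + 0 → 5
gcd(5, 175): 175 = 35·5 + 0 → 5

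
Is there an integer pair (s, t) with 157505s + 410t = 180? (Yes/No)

Yes

By Bézout, 157505s + 410t = 180 has integer solutions iff gcd(157505, 410) | 180.
Euclid: 157505 = 384·410 + 65; 410 = 6·65 + 20; 65 = 3·20 + 5; 20 = 4·5 + 0. gcd = 5; 180 mod 5 = 0. Yes.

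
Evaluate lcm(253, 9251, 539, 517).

lcm(253, 9251) = 253·9251/gcd = 2340503/11 = 212773
lcm(212773, 539) = 212773·539/gcd = 114684647/11 = 10425877
lcm(10425877, 517) = 10425877·517/gcd = 5390178409/11 = 490016219

490016219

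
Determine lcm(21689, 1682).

36480898

21689 = 23² · 41; 1682 = 2 · 29²
max exponents: 2 · 23² · 29² · 41 = 36480898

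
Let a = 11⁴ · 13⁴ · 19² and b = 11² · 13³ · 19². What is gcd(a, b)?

min exponent per shared prime: 11² · 13³ · 19² = 95967157

95967157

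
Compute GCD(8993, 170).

8993 = 17 · 23²
170 = 2 · 5 · 17
Common: 17 = 17

17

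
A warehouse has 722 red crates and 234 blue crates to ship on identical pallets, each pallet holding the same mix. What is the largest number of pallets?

2

722 = 2 · 19²
234 = 2 · 3² · 13
Common: 2 = 2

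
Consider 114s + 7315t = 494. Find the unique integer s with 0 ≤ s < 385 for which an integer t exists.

gcd(114, 7315) = 19 (Euclid: 7315 = 64·114 + 19; 114 = 6·19 + 0), and 19 | 494.
Extended Euclid: 114·(-64) + 7315·(1) = 19. Scale by 26: s₀ = -1664.
General solution s = s₀ + 385k; reducing mod 385 gives s = 261 (and t = -4).

261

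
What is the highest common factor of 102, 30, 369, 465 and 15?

102 = 2 · 3 · 17; 30 = 2 · 3 · 5; 369 = 3² · 41; 465 = 3 · 5 · 31; 15 = 3 · 5
gcd takes min exponent of each prime: 3 = 3

3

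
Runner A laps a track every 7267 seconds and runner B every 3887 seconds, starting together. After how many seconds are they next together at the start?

167141

gcd first: 7267 = 1·3887 + 3380; 3887 = 1·3380 + 507; 3380 = 6·507 + 338; 507 = 1·338 + 169; 338 = 2·169 + 0 → gcd = 169
lcm = 7267·3887/gcd = 28246829/169 = 167141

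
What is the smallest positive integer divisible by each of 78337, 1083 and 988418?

643460118

lcm(78337, 1083) = 78337·1083/gcd = 84838971/361 = 235011
lcm(235011, 988418) = 235011·988418/gcd = 232289102598/361 = 643460118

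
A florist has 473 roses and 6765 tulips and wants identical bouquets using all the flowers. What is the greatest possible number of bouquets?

473 = 11 · 43
6765 = 3 · 5 · 11 · 41
Common: 11 = 11

11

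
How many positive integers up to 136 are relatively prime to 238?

Prime factors of 238: 2, 7, 17. Count integers ≤ 136 divisible by none of them.
By inclusion–exclusion: 136 − ⌊136/2⌋ − ⌊136/7⌋ − ⌊136/17⌋ + ⌊136/14⌋ + ⌊136/34⌋ + ⌊136/119⌋ − ⌊136/238⌋ = 55.

55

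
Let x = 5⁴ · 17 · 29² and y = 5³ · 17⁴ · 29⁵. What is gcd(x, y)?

1787125

min exponent per shared prime: 5³ · 17 · 29² = 1787125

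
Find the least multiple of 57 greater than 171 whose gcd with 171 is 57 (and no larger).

228

171 = 57·3. Any t with gcd(t, 171) = 57 is a multiple of 57, say 57s, with s coprime to 3.
Need s > 171/57, so s ≥ 4. First s ≥ 4 with gcd(s, 3) = 1 is s = 4. Thus t = 57·4 = 228.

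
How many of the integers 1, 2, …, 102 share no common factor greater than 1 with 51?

Prime factors of 51: 3, 17. Count integers ≤ 102 divisible by none of them.
By inclusion–exclusion: 102 − ⌊102/3⌋ − ⌊102/17⌋ + ⌊102/51⌋ = 64.

64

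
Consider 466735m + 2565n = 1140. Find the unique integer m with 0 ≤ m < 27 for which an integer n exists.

15

gcd(466735, 2565) = 95 (Euclid: 466735 = 181·2565 + 2470; 2565 = 1·2470 + 95; 2470 = 26·95 + 0), and 95 | 1140.
Extended Euclid: 466735·(-1) + 2565·(182) = 95. Scale by 12: m₀ = -12.
General solution m = m₀ + 27t; reducing mod 27 gives m = 15 (and n = -2729).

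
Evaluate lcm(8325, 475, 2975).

8325 = 3² · 5² · 37; 475 = 5² · 19; 2975 = 5² · 7 · 17
lcm takes max exponent of each prime: 3² · 5² · 7 · 17 · 19 · 37 = 18822825

18822825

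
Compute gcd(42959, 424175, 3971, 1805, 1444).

361

42959 = 7 · 17 · 19²; 424175 = 5² · 19² · 47; 3971 = 11 · 19²; 1805 = 5 · 19²; 1444 = 2² · 19²
gcd takes min exponent of each prime: 19² = 361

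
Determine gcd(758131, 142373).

11

Euclid: 758131 = 5·142373 + 46266; 142373 = 3·46266 + 3575; 46266 = 12·3575 + 3366; 3575 = 1·3366 + 209; 3366 = 16·209 + 22; 209 = 9·22 + 11; 22 = 2·11 + 0. Last nonzero remainder: 11.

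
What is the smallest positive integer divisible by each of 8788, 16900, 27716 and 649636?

8788 = 2² · 13³; 16900 = 2² · 5² · 13²; 27716 = 2² · 13² · 41; 649636 = 2² · 13² · 31²
lcm takes max exponent of each prime: 2² · 5² · 13³ · 31² · 41 = 8656399700

8656399700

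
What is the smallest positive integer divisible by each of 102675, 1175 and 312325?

102675 = 3 · 5² · 37²; 1175 = 5² · 47; 312325 = 5² · 13 · 31²
lcm takes max exponent of each prime: 3 · 5² · 13 · 31² · 37² · 47 = 60287782425

60287782425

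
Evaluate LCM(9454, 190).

898130

9454 = 2 · 29 · 163; 190 = 2 · 5 · 19
max exponents: 2 · 5 · 19 · 29 · 163 = 898130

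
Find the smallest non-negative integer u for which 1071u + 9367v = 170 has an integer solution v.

350

Euclid: 9367 = 8·1071 + 799; 1071 = 1·799 + 272; 799 = 2·272 + 255; 272 = 1·255 + 17; 255 = 15·17 + 0 → gcd = 17; 170 = 17·10.
Back-substitution yields 1071·(35) + 9367·(-4) = 17, so one solution is u = 35·10 = 350, v = -4·10 = -40.
Solutions in u differ by 9367/17 = 551; the one in [0, 551) is 350 mod 551 = 350.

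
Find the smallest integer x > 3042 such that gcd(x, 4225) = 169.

4225 = 169·25. Any x with gcd(x, 4225) = 169 is a multiple of 169, say 169s, with s coprime to 25.
Need s > 3042/169, so s ≥ 19. First s ≥ 19 with gcd(s, 25) = 1 is s = 19. Thus x = 169·19 = 3211.

3211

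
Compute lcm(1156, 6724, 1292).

lcm(1156, 6724) = 1156·6724/gcd = 7772944/4 = 1943236
lcm(1943236, 1292) = 1943236·1292/gcd = 2510660912/68 = 36921484

36921484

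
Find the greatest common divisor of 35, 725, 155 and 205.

5

gcd(35, 725): 725 = 20·35 + 25; 35 = 1·25 + 10; 25 = 2·10 + 5; 10 = 2·5 + 0 → 5
gcd(5, 155): 155 = 31·5 + 0 → 5
gcd(5, 205): 205 = 41·5 + 0 → 5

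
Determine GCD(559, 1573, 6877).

13

gcd(559, 1573): 1573 = 2·559 + 455; 559 = 1·455 + 104; 455 = 4·104 + 39; 104 = 2·39 + 26; 39 = 1·26 + 13; 26 = 2·13 + 0 → 13
gcd(13, 6877): 6877 = 529·13 + 0 → 13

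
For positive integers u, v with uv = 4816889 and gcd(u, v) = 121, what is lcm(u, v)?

39809

Since gcd(u,v)·lcm(u,v) = uv, lcm = 4816889/121 = 39809.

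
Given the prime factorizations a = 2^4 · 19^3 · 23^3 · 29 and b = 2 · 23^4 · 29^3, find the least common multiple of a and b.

749007425599856

max exponent per prime: 2^4 · 19^3 · 23^4 · 29^3 = 749007425599856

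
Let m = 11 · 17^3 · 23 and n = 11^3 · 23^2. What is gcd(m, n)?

min exponent per shared prime: 11 · 23 = 253

253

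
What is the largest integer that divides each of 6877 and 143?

Euclid: 6877 = 48·143 + 13; 143 = 11·13 + 0. Last nonzero remainder: 13.

13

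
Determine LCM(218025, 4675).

2398275

gcd first: 218025 = 46·4675 + 2975; 4675 = 1·2975 + 1700; 2975 = 1·1700 + 1275; 1700 = 1·1275 + 425; 1275 = 3·425 + 0 → gcd = 425
lcm = 218025·4675/gcd = 1019266875/425 = 2398275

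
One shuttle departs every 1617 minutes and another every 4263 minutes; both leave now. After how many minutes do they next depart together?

46893

gcd first: 4263 = 2·1617 + 1029; 1617 = 1·1029 + 588; 1029 = 1·588 + 441; 588 = 1·441 + 147; 441 = 3·147 + 0 → gcd = 147
lcm = 1617·4263/gcd = 6893271/147 = 46893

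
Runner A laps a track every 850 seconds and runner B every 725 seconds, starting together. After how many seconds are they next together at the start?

850 = 2 · 5² · 17; 725 = 5² · 29
max exponents: 2 · 5² · 17 · 29 = 24650

24650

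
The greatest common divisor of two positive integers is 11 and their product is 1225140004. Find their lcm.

gcd·lcm = product, so lcm = 1225140004/11 = 111376364.

111376364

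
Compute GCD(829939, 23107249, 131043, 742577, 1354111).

43681

gcd(829939, 23107249): 23107249 = 27·829939 + 698896; 829939 = 1·698896 + 131043; 698896 = 5·131043 + 43681; 131043 = 3·43681 + 0 → 43681
gcd(43681, 131043): 131043 = 3·43681 + 0 → 43681
gcd(43681, 742577): 742577 = 17·43681 + 0 → 43681
gcd(43681, 1354111): 1354111 = 31·43681 + 0 → 43681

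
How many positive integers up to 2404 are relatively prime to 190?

912

190 = 2·5·19. Inclusion–exclusion on these primes:
2404 − ⌊2404/2⌋ − ⌊2404/5⌋ − ⌊2404/19⌋ + ⌊2404/10⌋ + ⌊2404/38⌋ + ⌊2404/95⌋ − ⌊2404/190⌋ = 912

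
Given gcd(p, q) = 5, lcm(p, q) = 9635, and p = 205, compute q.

Using pq = gcd(p,q)·lcm(p,q) = 5·9635 = 48175, we get q = 48175/205 = 235.

235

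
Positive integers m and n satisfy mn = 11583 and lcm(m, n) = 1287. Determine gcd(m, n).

9

gcd·lcm = product, so gcd = 11583/1287 = 9.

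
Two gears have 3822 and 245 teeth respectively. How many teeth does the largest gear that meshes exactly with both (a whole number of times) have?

3822 = 2 · 3 · 7² · 13
245 = 5 · 7²
Common: 7² = 49

49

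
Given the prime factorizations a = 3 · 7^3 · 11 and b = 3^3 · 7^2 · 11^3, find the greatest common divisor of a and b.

min exponent per shared prime: 3 · 7^2 · 11 = 1617

1617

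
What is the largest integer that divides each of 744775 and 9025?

744775 = 5² · 31³
9025 = 5² · 19²
Common: 5² = 25

25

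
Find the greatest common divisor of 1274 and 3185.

Euclid: 3185 = 2·1274 + 637; 1274 = 2·637 + 0. Last nonzero remainder: 637.

637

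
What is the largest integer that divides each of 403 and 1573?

13

Euclid: 1573 = 3·403 + 364; 403 = 1·364 + 39; 364 = 9·39 + 13; 39 = 3·13 + 0. Last nonzero remainder: 13.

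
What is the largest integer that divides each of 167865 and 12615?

15

167865 = 3 · 5 · 19² · 31
12615 = 3 · 5 · 29²
Common: 3 · 5 = 15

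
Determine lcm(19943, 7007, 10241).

4925921

lcm(19943, 7007) = 19943·7007/gcd = 139740601/539 = 259259
lcm(259259, 10241) = 259259·10241/gcd = 2655071419/539 = 4925921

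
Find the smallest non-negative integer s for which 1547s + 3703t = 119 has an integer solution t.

407

Euclid: 3703 = 2·1547 + 609; 1547 = 2·609 + 329; 609 = 1·329 + 280; 329 = 1·280 + 49; 280 = 5·49 + 35; 49 = 1·35 + 14; 35 = 2·14 + 7; 14 = 2·7 + 0 → gcd = 7; 119 = 7·17.
Back-substitution yields 1547·(-225) + 3703·(94) = 7, so one solution is s = -225·17 = -3825, t = 94·17 = 1598.
Solutions in s differ by 3703/7 = 529; the one in [0, 529) is -3825 mod 529 = 407.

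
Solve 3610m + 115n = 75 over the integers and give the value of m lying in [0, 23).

Euclid: 3610 = 31·115 + 45; 115 = 2·45 + 25; 45 = 1·25 + 20; 25 = 1·20 + 5; 20 = 4·5 + 0 → gcd = 5; 75 = 5·15.
Back-substitution yields 3610·(-5) + 115·(157) = 5, so one solution is m = -5·15 = -75, n = 157·15 = 2355.
Solutions in m differ by 115/5 = 23; the one in [0, 23) is -75 mod 23 = 17.

17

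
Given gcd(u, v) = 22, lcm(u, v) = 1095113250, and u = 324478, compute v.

u·v = gcd·lcm = 22·1095113250 = 24092491500, so v = 24092491500/324478 = 74250.

74250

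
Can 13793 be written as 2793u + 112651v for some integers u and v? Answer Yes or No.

gcd(2793, 112651): 112651 = 40·2793 + 931; 2793 = 3·931 + 0 → 931
931 does not divide 13793, so a solution does not exist.

No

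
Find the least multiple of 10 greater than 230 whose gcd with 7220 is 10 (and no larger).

7220 = 10·722. Any t with gcd(t, 7220) = 10 is a multiple of 10, say 10s, with s coprime to 722.
Need s > 230/10, so s ≥ 24. First s ≥ 24 with gcd(s, 722) = 1 is s = 25. Thus t = 10·25 = 250.

250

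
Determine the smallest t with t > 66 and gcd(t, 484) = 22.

110

gcd(t, 484) = 22 forces 22 | t; write t = 22s. Then gcd(22s, 22·22) = 22·gcd(s, 22), so need gcd(s, 22) = 1.
22s > 66 gives s ≥ 4. The least s ≥ 4 coprime to 22 is 5, so t = 22·5 = 110.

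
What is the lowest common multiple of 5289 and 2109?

3718167

5289 = 3 · 41 · 43; 2109 = 3 · 19 · 37
max exponents: 3 · 19 · 37 · 41 · 43 = 3718167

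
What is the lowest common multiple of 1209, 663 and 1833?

lcm(1209, 663) = 1209·663/gcd = 801567/39 = 20553
lcm(20553, 1833) = 20553·1833/gcd = 37673649/39 = 965991

965991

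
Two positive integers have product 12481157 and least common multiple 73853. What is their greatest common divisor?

169

gcd·lcm = product, so gcd = 12481157/73853 = 169.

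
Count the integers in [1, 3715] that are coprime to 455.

Prime factors of 455: 5, 7, 13. Count integers ≤ 3715 divisible by none of them.
By inclusion–exclusion: 3715 − ⌊3715/5⌋ − ⌊3715/7⌋ − ⌊3715/13⌋ + ⌊3715/35⌋ + ⌊3715/65⌋ + ⌊3715/91⌋ − ⌊3715/455⌋ = 2352.

2352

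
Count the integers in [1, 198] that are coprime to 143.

166

Prime factors of 143: 11, 13. Count integers ≤ 198 divisible by none of them.
By inclusion–exclusion: 198 − ⌊198/11⌋ − ⌊198/13⌋ + ⌊198/143⌋ = 166.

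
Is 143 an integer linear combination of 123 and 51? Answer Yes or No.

No

gcd(123, 51): 123 = 2·51 + 21; 51 = 2·21 + 9; 21 = 2·9 + 3; 9 = 3·3 + 0 → 3
3 does not divide 143, so a solution does not exist.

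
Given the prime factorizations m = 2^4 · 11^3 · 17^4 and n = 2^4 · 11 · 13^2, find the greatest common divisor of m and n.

176

min exponent per shared prime: 2^4 · 11 = 176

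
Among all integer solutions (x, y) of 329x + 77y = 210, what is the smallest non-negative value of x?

Euclid: 329 = 4·77 + 21; 77 = 3·21 + 14; 21 = 1·14 + 7; 14 = 2·7 + 0 → gcd = 7; 210 = 7·30.
Back-substitution yields 329·(4) + 77·(-17) = 7, so one solution is x = 4·30 = 120, y = -17·30 = -510.
Solutions in x differ by 77/7 = 11; the one in [0, 11) is 120 mod 11 = 10.

10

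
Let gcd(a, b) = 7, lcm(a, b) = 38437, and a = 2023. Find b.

133

a·b = gcd·lcm = 7·38437 = 269059, so b = 269059/2023 = 133.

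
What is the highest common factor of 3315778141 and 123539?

2873

Euclid: 3315778141 = 26839·123539 + 114920; 123539 = 1·114920 + 8619; 114920 = 13·8619 + 2873; 8619 = 3·2873 + 0. Last nonzero remainder: 2873.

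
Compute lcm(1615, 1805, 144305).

1615 = 5 · 17 · 19; 1805 = 5 · 19²; 144305 = 5 · 7² · 19 · 31
lcm takes max exponent of each prime: 5 · 7² · 17 · 19² · 31 = 46610515

46610515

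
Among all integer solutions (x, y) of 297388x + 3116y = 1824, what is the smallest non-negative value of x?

15

Euclid: 297388 = 95·3116 + 1368; 3116 = 2·1368 + 380; 1368 = 3·380 + 228; 380 = 1·228 + 152; 228 = 1·152 + 76; 152 = 2·76 + 0 → gcd = 76; 1824 = 76·24.
Back-substitution yields 297388·(16) + 3116·(-1527) = 76, so one solution is x = 16·24 = 384, y = -1527·24 = -36648.
Solutions in x differ by 3116/76 = 41; the one in [0, 41) is 384 mod 41 = 15.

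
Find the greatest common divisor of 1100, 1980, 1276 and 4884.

44

1100 = 2² · 5² · 11; 1980 = 2² · 3² · 5 · 11; 1276 = 2² · 11 · 29; 4884 = 2² · 3 · 11 · 37
gcd takes min exponent of each prime: 2² · 11 = 44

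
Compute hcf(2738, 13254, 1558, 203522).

2

gcd(2738, 13254): 13254 = 4·2738 + 2302; 2738 = 1·2302 + 436; 2302 = 5·436 + 122; 436 = 3·122 + 70; 122 = 1·70 + 52; 70 = 1·52 + 18; 52 = 2·18 + 16; 18 = 1·16 + 2; 16 = 8·2 + 0 → 2
gcd(2, 1558): 1558 = 779·2 + 0 → 2
gcd(2, 203522): 203522 = 101761·2 + 0 → 2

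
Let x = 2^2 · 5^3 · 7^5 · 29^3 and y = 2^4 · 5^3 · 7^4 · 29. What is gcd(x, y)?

min exponent per shared prime: 2^2 · 5^3 · 7^4 · 29 = 34814500

34814500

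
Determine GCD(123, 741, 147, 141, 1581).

3

123 = 3 · 41; 741 = 3 · 13 · 19; 147 = 3 · 7²; 141 = 3 · 47; 1581 = 3 · 17 · 31
gcd takes min exponent of each prime: 3 = 3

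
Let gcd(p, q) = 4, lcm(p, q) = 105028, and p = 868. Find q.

p·q = gcd·lcm = 4·105028 = 420112, so q = 420112/868 = 484.

484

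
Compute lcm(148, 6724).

248788

gcd first: 6724 = 45·148 + 64; 148 = 2·64 + 20; 64 = 3·20 + 4; 20 = 5·4 + 0 → gcd = 4
lcm = 148·6724/gcd = 995152/4 = 248788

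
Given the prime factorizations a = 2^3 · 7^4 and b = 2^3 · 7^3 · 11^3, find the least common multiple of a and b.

max exponent per prime: 2^3 · 7^4 · 11^3 = 25565848

25565848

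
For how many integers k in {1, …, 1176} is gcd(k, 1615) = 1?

Prime factors of 1615: 5, 17, 19. Count integers ≤ 1176 divisible by none of them.
By inclusion–exclusion: 1176 − ⌊1176/5⌋ − ⌊1176/17⌋ − ⌊1176/19⌋ + ⌊1176/85⌋ + ⌊1176/95⌋ + ⌊1176/323⌋ − ⌊1176/1615⌋ = 839.

839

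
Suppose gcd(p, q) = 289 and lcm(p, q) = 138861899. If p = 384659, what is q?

104329

Using pq = gcd(p,q)·lcm(p,q) = 289·138861899 = 40131088811, we get q = 40131088811/384659 = 104329.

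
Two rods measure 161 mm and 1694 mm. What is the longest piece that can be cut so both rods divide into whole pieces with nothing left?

7

Euclid: 1694 = 10·161 + 84; 161 = 1·84 + 77; 84 = 1·77 + 7; 77 = 11·7 + 0. Last nonzero remainder: 7.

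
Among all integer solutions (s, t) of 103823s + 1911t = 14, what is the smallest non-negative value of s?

gcd(103823, 1911) = 1 (Euclid: 103823 = 54·1911 + 629; 1911 = 3·629 + 24; 629 = 26·24 + 5; 24 = 4·5 + 4; 5 = 1·4 + 1; 4 = 4·1 + 0), and 1 | 14.
Extended Euclid: 103823·(398) + 1911·(-21623) = 1. Scale by 14: s₀ = 5572.
General solution s = s₀ + 1911k; reducing mod 1911 gives s = 1750 (and t = -95076).

1750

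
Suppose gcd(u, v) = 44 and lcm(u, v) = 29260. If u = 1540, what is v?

u·v = gcd·lcm = 44·29260 = 1287440, so v = 1287440/1540 = 836.

836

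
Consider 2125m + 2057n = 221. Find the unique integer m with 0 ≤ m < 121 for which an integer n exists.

94

gcd(2125, 2057) = 17 (Euclid: 2125 = 1·2057 + 68; 2057 = 30·68 + 17; 68 = 4·17 + 0), and 17 | 221.
Extended Euclid: 2125·(-30) + 2057·(31) = 17. Scale by 13: m₀ = -390.
General solution m = m₀ + 121t; reducing mod 121 gives m = 94 (and n = -97).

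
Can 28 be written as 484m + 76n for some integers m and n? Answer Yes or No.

Yes

By Bézout, 484m + 76n = 28 has integer solutions iff gcd(484, 76) | 28.
Euclid: 484 = 6·76 + 28; 76 = 2·28 + 20; 28 = 1·20 + 8; 20 = 2·8 + 4; 8 = 2·4 + 0. gcd = 4; 28 mod 4 = 0. Yes.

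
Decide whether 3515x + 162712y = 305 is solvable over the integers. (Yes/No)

By Bézout, 3515x + 162712y = 305 has integer solutions iff gcd(3515, 162712) | 305.
Euclid: 162712 = 46·3515 + 1022; 3515 = 3·1022 + 449; 1022 = 2·449 + 124; 449 = 3·124 + 77; 124 = 1·77 + 47; 77 = 1·47 + 30; 47 = 1·30 + 17; 30 = 1·17 + 13; 17 = 1·13 + 4; 13 = 3·4 + 1; 4 = 4·1 + 0. gcd = 1; 305 mod 1 = 0. Yes.

Yes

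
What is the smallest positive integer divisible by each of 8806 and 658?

413882

gcd first: 8806 = 13·658 + 252; 658 = 2·252 + 154; 252 = 1·154 + 98; 154 = 1·98 + 56; 98 = 1·56 + 42; 56 = 1·42 + 14; 42 = 3·14 + 0 → gcd = 14
lcm = 8806·658/gcd = 5794348/14 = 413882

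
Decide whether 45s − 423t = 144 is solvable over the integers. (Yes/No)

Yes

gcd(45, 423): 423 = 9·45 + 18; 45 = 2·18 + 9; 18 = 2·9 + 0 → 9
9 divides 144, so a solution exists.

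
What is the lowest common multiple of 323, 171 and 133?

323 = 17 · 19; 171 = 3² · 19; 133 = 7 · 19
lcm takes max exponent of each prime: 3² · 7 · 17 · 19 = 20349

20349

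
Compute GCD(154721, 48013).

Euclid: 154721 = 3·48013 + 10682; 48013 = 4·10682 + 5285; 10682 = 2·5285 + 112; 5285 = 47·112 + 21; 112 = 5·21 + 7; 21 = 3·7 + 0. Last nonzero remainder: 7.

7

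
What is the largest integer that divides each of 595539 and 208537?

7

595539 = 3³ · 7 · 23 · 137
208537 = 7 · 31³
Common: 7 = 7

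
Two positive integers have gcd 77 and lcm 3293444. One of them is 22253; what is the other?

Using uv = gcd(u,v)·lcm(u,v) = 77·3293444 = 253595188, we get v = 253595188/22253 = 11396.

11396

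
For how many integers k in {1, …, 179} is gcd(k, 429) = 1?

429 = 3·11·13. Inclusion–exclusion on these primes:
179 − ⌊179/3⌋ − ⌊179/11⌋ − ⌊179/13⌋ + ⌊179/33⌋ + ⌊179/39⌋ + ⌊179/143⌋ − ⌊179/429⌋ = 101

101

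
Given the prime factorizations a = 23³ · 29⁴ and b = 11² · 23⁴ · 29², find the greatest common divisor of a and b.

min exponent per shared prime: 23³ · 29² = 10232447

10232447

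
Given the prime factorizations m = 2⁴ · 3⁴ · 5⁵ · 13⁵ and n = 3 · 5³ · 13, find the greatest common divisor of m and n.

min exponent per shared prime: 3 · 5³ · 13 = 4875

4875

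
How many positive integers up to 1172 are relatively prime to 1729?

Prime factors of 1729: 7, 13, 19. Count integers ≤ 1172 divisible by none of them.
By inclusion–exclusion: 1172 − ⌊1172/7⌋ − ⌊1172/13⌋ − ⌊1172/19⌋ + ⌊1172/91⌋ + ⌊1172/133⌋ + ⌊1172/247⌋ − ⌊1172/1729⌋ = 878.

878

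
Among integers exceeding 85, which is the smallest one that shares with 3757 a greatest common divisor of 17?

gcd(m, 3757) = 17 forces 17 | m; write m = 17s. Then gcd(17s, 17·221) = 17·gcd(s, 221), so need gcd(s, 221) = 1.
17s > 85 gives s ≥ 6. The least s ≥ 6 coprime to 221 is 6, so m = 17·6 = 102.

102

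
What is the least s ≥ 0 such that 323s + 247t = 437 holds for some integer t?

Euclid: 323 = 1·247 + 76; 247 = 3·76 + 19; 76 = 4·19 + 0 → gcd = 19; 437 = 19·23.
Back-substitution yields 323·(-3) + 247·(4) = 19, so one solution is s = -3·23 = -69, t = 4·23 = 92.
Solutions in s differ by 247/19 = 13; the one in [0, 13) is -69 mod 13 = 9.

9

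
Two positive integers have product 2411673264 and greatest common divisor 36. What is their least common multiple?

gcd·lcm = product, so lcm = 2411673264/36 = 66990924.

66990924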